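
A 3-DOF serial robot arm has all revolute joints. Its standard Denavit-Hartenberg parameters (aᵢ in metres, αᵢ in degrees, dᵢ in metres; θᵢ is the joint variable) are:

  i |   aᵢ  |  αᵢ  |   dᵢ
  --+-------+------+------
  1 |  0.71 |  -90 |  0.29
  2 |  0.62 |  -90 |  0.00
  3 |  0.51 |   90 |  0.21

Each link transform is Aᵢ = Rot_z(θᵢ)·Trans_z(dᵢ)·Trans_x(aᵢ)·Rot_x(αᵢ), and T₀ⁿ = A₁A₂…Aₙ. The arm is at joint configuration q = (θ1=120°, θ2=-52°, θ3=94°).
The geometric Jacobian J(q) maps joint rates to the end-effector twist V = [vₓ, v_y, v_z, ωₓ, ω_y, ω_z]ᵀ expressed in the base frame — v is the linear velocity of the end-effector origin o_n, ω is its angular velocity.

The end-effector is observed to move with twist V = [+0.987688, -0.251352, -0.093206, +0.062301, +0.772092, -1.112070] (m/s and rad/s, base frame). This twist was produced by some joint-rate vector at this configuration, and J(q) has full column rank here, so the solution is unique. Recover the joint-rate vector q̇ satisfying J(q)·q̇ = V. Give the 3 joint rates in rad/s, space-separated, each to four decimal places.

o_n = [-0.1770, 1.3242, 0.6212]
J₁: ẑ×o_n = [-1.3242, -0.1770, 0.0000], ω = ẑ
J2: z=[-0.8660, -0.5000, 0.0000] o=[-0.3550, 0.6149, 0.2900] → [-0.1656, 0.2869, -0.5253, -0.8660, -0.5000, 0.0000]
J3: z=[-0.3940, 0.6824, -0.6157] o=[-0.5459, 0.9454, 0.7786] → [0.1258, -0.2890, -0.4009, -0.3940, 0.6824, -0.6157]
q̇ = J⁺·V = [-0.6140, -0.4400, 0.8090]

-0.6140 -0.4400 0.8090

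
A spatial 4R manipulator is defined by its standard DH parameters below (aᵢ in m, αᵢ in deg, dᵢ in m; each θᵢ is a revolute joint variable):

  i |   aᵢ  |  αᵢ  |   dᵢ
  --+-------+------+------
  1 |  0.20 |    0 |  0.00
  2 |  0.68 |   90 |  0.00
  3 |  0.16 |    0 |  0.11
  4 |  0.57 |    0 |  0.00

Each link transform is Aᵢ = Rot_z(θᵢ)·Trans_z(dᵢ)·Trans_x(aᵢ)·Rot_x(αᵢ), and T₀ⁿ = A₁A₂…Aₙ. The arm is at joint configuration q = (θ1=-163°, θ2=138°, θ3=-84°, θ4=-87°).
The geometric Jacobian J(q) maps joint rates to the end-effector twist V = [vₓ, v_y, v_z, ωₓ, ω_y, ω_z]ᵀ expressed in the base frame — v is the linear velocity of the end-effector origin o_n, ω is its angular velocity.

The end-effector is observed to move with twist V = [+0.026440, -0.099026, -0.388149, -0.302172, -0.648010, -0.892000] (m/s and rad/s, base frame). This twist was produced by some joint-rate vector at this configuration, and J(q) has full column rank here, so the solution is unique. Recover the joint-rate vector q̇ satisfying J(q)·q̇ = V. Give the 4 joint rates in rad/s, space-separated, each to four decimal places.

o_n = [-0.1165, -0.2147, -0.2483]
J₁: ẑ×o_n = [0.2147, -0.1165, 0.0000], ω = ẑ
J2: z=[0.0000, 0.0000, 1.0000] o=[-0.1913, -0.0585, 0.0000] → [0.1562, 0.0747, -0.0000, 0.0000, 0.0000, 1.0000]
J3: z=[-0.4226, -0.9063, 0.0000] o=[0.4250, -0.3459, 0.0000] → [0.2250, -0.1049, -0.5463, -0.4226, -0.9063, 0.0000]
J4: z=[-0.4226, -0.9063, 0.0000] o=[0.3937, -0.4526, -0.1591] → [0.0808, -0.0377, -0.5630, -0.4226, -0.9063, 0.0000]
q̇ = J⁺·V = [-0.2740, -0.6180, 0.8600, -0.1450]

-0.2740 -0.6180 0.8600 -0.1450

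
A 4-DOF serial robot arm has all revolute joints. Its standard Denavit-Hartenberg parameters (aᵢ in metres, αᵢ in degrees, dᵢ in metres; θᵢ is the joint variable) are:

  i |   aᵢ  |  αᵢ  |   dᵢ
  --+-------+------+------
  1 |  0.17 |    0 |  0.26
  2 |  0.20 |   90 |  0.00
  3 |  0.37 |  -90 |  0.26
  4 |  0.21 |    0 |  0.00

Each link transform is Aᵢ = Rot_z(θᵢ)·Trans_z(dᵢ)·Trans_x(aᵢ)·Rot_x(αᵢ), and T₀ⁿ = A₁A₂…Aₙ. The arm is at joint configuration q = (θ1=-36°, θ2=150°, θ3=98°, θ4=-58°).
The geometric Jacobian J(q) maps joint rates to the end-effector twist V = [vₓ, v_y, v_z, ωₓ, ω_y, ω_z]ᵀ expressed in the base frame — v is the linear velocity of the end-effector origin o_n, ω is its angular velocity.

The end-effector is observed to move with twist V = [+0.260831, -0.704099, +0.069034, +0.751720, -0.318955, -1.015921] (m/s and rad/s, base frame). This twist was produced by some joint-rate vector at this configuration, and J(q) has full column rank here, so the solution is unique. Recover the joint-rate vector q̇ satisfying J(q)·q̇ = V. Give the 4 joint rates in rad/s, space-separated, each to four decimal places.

-0.7130 -0.2190 0.5570 0.6030

o_n = [0.4836, 0.1998, 0.7366]
J₁: ẑ×o_n = [-0.1998, 0.4836, 0.0000], ω = ẑ
J2: z=[0.0000, 0.0000, 1.0000] o=[0.1375, -0.0999, 0.2600] → [-0.2997, 0.3461, 0.0000, 0.0000, 0.0000, 1.0000]
J3: z=[0.9135, 0.4067, 0.0000] o=[0.0562, 0.0828, 0.2600] → [0.1939, -0.4354, -0.0670, 0.9135, 0.4067, 0.0000]
J4: z=[0.4028, -0.9047, -0.1392] o=[0.3147, 0.1415, 0.6264] → [-0.0916, -0.0679, 0.1764, 0.4028, -0.9047, -0.1392]
q̇ = J⁺·V = [-0.7130, -0.2190, 0.5570, 0.6030]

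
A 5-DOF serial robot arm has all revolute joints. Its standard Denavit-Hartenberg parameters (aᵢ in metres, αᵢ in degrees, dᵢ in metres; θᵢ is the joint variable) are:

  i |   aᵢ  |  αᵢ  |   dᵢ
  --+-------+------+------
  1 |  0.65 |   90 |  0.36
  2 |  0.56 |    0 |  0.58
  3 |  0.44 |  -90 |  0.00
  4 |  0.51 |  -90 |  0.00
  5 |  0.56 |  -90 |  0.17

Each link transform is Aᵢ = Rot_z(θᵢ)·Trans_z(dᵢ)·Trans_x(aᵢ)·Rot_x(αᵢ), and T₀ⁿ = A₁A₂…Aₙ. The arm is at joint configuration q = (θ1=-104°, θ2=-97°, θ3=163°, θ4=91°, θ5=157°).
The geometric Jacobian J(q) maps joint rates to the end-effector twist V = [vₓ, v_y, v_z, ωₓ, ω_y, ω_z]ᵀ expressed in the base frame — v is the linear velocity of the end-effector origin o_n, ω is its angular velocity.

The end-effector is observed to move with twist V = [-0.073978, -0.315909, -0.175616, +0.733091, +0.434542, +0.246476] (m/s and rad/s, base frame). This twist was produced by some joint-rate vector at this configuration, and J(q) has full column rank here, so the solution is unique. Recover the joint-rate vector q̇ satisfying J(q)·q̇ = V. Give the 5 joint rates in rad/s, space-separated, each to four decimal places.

o_n = [-0.7866, -0.7227, -0.0381]
J₁: ẑ×o_n = [0.7227, -0.7866, 0.0000], ω = ẑ
J2: z=[-0.9703, 0.2419, 0.0000] o=[-0.1572, -0.6307, 0.3600] → [-0.0963, -0.3862, 0.2415, -0.9703, 0.2419, 0.0000]
J3: z=[-0.9703, 0.2419, 0.0000] o=[-0.7035, -0.4242, -0.1958] → [0.0382, 0.1531, 0.3098, -0.9703, 0.2419, 0.0000]
J4: z=[0.2210, 0.8864, 0.4067] o=[-0.7468, -0.5978, 0.2061] → [-0.1657, 0.0378, 0.0077, 0.2210, 0.8864, 0.4067]
J5: z=[0.0814, 0.3988, -0.9134] o=[-0.2512, -0.7177, 0.1980] → [-0.0987, 0.5083, 0.2132, 0.0814, 0.3988, -0.9134]
q̇ = J⁺·V = [0.1560, 0.3780, -0.9870, 0.5840, 0.1610]

0.1560 0.3780 -0.9870 0.5840 0.1610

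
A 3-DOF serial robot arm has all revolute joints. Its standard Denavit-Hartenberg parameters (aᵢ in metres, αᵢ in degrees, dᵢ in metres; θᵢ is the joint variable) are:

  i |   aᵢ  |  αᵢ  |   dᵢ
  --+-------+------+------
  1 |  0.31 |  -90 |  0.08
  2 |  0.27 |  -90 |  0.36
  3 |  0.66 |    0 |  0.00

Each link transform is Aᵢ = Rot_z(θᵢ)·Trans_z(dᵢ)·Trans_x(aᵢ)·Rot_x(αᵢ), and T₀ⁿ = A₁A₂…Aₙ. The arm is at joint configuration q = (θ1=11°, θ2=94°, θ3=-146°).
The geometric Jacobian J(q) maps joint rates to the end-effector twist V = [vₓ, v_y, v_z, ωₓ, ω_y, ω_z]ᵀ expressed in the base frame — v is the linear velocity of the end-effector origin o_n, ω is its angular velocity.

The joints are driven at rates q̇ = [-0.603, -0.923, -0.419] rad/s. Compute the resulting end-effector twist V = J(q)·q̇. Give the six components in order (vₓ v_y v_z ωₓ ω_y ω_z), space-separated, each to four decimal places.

o_n = [0.1842, 0.7785, 0.3565]
J₁: ẑ×o_n = [-0.7785, 0.1842, 0.0000], ω = ẑ
J2: z=[-0.1908, 0.9816, 0.0000] o=[0.3043, 0.0592, 0.0800] → [0.2714, 0.0528, -0.0193, -0.1908, 0.9816, 0.0000]
J3: z=[-0.9792, -0.1903, 0.0698] o=[0.2171, 0.4089, -0.1893] → [-0.1297, 0.5322, -0.3682, -0.9792, -0.1903, 0.0698]
V = J·q̇ = [0.2733, -0.3827, 0.1721, 0.5864, -0.8263, -0.6322]

0.2733 -0.3827 0.1721 0.5864 -0.8263 -0.6322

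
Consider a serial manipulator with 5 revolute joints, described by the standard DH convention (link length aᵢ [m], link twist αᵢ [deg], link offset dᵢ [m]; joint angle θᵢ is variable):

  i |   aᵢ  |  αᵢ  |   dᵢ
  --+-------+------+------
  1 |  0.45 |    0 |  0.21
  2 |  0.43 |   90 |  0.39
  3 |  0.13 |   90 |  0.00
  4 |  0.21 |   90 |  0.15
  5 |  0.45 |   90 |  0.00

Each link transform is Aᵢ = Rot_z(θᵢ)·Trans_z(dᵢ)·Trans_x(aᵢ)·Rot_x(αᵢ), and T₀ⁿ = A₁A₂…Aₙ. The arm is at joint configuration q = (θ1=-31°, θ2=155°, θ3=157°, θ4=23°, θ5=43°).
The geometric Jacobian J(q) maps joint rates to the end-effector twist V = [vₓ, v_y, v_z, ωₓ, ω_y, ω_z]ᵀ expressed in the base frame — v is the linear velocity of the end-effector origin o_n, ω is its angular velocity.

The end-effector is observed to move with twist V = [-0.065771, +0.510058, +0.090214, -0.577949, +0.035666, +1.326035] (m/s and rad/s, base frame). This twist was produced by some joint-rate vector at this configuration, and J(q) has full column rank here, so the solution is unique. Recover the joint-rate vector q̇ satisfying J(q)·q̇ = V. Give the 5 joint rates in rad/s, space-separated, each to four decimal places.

o_n = [0.5424, -0.0874, 1.2653]
J₁: ẑ×o_n = [0.0874, 0.5424, -0.0000], ω = ẑ
J2: z=[0.0000, 0.0000, 1.0000] o=[0.3857, -0.2318, 0.2100] → [-0.1444, 0.1567, 0.0000, 0.0000, 0.0000, 1.0000]
J3: z=[0.8290, 0.5592, 0.0000] o=[0.1453, 0.1247, 0.6000] → [0.3720, -0.5515, -0.3979, 0.8290, 0.5592, 0.0000]
J4: z=[-0.2185, 0.3239, 0.9205] o=[0.2122, 0.0255, 0.6508] → [0.3030, 0.4383, -0.0823, -0.2185, 0.3239, 0.9205]
J5: z=[-0.5620, -0.8129, 0.1527] o=[0.3469, -0.0275, 0.8644] → [-0.3167, 0.2551, 0.1926, -0.5620, -0.8129, 0.1527]
q̇ = J⁺·V = [-0.5600, 0.9820, -0.3920, 0.9700, 0.0730]

-0.5600 0.9820 -0.3920 0.9700 0.0730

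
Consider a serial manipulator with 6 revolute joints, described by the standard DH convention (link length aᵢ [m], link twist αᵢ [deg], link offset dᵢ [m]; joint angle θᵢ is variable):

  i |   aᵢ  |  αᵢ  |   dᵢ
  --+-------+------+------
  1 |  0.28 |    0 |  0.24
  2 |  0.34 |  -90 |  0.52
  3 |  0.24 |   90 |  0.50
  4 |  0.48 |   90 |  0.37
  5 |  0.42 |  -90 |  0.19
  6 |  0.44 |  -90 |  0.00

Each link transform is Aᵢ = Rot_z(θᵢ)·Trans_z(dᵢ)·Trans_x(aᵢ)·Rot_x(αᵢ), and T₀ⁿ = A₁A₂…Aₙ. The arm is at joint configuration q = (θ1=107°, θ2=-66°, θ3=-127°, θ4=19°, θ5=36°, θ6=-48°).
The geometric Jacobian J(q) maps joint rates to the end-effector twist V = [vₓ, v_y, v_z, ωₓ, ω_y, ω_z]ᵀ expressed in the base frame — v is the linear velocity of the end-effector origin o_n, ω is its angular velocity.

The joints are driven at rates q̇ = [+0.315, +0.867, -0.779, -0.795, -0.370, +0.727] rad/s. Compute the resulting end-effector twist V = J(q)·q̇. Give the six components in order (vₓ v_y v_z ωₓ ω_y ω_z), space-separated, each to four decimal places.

0.4811 -2.1304 -0.9920 0.7357 -0.1134 0.8876

o_n = [-1.1745, -0.2108, 1.4096]
J₁: ẑ×o_n = [0.2108, -1.1745, 0.0000], ω = ẑ
J2: z=[0.0000, 0.0000, 1.0000] o=[-0.0819, 0.2678, 0.2400] → [0.4786, -1.0926, 0.0000, 0.0000, 0.0000, 1.0000]
J3: z=[-0.6561, 0.7547, 0.0000] o=[0.1747, 0.4908, 0.7600] → [0.4903, 0.4262, 1.4786, -0.6561, 0.7547, 0.0000]
J4: z=[-0.6027, -0.5240, -0.6018] o=[-0.2623, 0.7734, 0.9517] → [-0.8323, 0.8250, 0.1153, -0.6027, -0.5240, -0.6018]
J5: z=[0.4724, -0.8421, 0.2600] o=[-0.7940, 0.5183, 1.0915] → [-0.0783, -0.2492, -0.6649, 0.4724, -0.8421, 0.2600]
J6: z=[-0.1097, -0.3489, -0.9307] o=[-1.0715, 0.1856, 1.2489] → [-0.4250, 0.1135, 0.0075, -0.1097, -0.3489, -0.9307]
V = J·q̇ = [0.4811, -2.1304, -0.9920, 0.7357, -0.1134, 0.8876]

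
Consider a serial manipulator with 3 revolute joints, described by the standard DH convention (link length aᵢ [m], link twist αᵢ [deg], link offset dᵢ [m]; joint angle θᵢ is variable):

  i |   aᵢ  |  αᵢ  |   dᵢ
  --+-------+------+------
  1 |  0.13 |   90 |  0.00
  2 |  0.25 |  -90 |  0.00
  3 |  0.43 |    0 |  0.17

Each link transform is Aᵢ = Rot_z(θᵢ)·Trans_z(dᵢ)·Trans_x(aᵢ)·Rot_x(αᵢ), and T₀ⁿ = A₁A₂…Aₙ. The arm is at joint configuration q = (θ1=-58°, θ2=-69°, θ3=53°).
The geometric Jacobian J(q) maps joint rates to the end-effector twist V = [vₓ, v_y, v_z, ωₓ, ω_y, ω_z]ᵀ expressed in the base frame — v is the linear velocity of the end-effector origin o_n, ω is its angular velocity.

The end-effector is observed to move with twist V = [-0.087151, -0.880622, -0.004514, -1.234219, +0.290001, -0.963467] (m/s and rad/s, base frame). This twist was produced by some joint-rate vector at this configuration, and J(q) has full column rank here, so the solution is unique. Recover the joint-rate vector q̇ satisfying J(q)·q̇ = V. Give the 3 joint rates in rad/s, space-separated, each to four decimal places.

o_n = [0.5408, -0.2175, -0.4141]
J₁: ẑ×o_n = [0.2175, 0.5408, -0.0000], ω = ẑ
J2: z=[-0.8480, -0.5299, 0.0000] o=[0.0689, -0.1102, 0.0000] → [0.2194, -0.3511, 0.3410, -0.8480, -0.5299, 0.0000]
J3: z=[0.4947, -0.7917, 0.3584] o=[0.1164, -0.1862, -0.2334] → [0.1542, 0.2415, 0.3206, 0.4947, -0.7917, 0.3584]
q̇ = J⁺·V = [-0.6180, 0.8930, -0.9640]

-0.6180 0.8930 -0.9640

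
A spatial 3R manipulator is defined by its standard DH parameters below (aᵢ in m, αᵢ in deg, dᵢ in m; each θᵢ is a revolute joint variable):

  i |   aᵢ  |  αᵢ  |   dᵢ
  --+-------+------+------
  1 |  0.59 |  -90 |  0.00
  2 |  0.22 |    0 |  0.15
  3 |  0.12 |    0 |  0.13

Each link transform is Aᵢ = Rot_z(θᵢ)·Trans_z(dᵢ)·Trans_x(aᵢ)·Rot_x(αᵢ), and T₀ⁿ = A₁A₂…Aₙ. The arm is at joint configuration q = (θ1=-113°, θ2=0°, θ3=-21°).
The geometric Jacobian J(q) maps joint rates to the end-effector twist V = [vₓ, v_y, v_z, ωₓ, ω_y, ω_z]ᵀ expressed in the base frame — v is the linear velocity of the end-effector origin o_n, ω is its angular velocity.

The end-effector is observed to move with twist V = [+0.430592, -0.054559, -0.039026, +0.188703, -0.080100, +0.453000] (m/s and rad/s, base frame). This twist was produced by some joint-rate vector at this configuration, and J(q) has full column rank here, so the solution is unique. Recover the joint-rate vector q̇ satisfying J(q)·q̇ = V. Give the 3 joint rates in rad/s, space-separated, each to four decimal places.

o_n = [-0.1025, -0.9581, 0.0430]
J₁: ẑ×o_n = [0.9581, -0.1025, 0.0000], ω = ẑ
J2: z=[0.9205, -0.3907, 0.0000] o=[-0.2305, -0.5431, 0.0000] → [-0.0168, -0.0396, -0.3320, 0.9205, -0.3907, 0.0000]
J3: z=[0.9205, -0.3907, 0.0000] o=[-0.1784, -0.8042, 0.0000] → [-0.0168, -0.0396, -0.1120, 0.9205, -0.3907, 0.0000]
q̇ = J⁺·V = [0.4530, 0.0730, 0.1320]

0.4530 0.0730 0.1320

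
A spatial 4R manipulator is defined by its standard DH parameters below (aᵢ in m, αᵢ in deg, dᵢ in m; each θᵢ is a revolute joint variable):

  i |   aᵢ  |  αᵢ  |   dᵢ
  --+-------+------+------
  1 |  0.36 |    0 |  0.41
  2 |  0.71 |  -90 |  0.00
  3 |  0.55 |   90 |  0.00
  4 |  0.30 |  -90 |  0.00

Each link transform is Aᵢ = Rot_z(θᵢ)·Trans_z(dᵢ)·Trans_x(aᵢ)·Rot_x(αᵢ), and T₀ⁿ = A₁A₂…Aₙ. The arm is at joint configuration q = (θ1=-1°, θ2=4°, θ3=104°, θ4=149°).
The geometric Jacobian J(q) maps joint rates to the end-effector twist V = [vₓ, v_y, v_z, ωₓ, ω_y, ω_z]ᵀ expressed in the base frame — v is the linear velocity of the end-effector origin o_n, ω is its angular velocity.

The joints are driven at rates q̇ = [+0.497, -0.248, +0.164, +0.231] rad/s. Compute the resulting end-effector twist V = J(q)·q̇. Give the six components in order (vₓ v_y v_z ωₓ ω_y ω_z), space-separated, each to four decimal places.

o_n = [0.9901, 0.1815, 0.1258]
J₁: ẑ×o_n = [-0.1815, 0.9901, 0.0000], ω = ẑ
J2: z=[0.0000, 0.0000, 1.0000] o=[0.3599, -0.0063, 0.4100] → [-0.1878, 0.6302, 0.0000, 0.0000, 0.0000, 1.0000]
J3: z=[-0.0523, 0.9986, 0.0000] o=[1.0690, 0.0309, 0.4100] → [-0.2838, -0.0149, 0.0708, -0.0523, 0.9986, 0.0000]
J4: z=[0.9690, 0.0508, -0.2419] o=[0.9361, 0.0239, -0.1237] → [0.0508, -0.2548, 0.1499, 0.9690, 0.0508, -0.2419]
V = J·q̇ = [-0.0784, 0.2745, 0.0463, 0.2152, 0.1755, 0.1931]

-0.0784 0.2745 0.0463 0.2152 0.1755 0.1931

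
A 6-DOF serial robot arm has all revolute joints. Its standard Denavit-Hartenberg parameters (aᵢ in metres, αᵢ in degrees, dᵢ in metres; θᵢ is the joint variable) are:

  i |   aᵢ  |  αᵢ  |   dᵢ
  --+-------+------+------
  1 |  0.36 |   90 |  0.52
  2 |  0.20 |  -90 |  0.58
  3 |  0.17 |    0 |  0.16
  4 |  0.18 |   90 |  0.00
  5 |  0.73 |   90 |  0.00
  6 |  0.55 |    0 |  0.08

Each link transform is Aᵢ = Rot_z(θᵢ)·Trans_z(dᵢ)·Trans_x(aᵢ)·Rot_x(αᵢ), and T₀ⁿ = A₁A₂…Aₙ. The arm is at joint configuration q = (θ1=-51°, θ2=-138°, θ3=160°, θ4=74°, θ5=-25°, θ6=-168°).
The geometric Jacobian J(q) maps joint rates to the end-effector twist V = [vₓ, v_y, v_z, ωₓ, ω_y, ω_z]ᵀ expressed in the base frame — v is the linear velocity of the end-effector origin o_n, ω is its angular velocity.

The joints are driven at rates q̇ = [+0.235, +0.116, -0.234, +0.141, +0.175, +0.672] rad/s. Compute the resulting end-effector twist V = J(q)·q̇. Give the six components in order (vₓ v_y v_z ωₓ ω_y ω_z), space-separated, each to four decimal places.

-0.0985 -0.1152 -0.1354 -0.1391 0.5160 0.7398

o_n = [-0.4040, -0.8488, 0.5524]
J₁: ẑ×o_n = [0.8488, -0.4040, 0.0000], ω = ẑ
J2: z=[-0.7771, -0.6293, 0.0000] o=[0.2266, -0.2798, 0.5200] → [-0.0204, 0.0252, 0.0455, -0.7771, -0.6293, 0.0000]
J3: z=[0.4211, -0.5200, -0.7431] o=[-0.3177, -0.5293, 0.3862] → [-0.3239, -0.0059, -0.1794, 0.4211, -0.5200, -0.7431]
J4: z=[0.4211, -0.5200, -0.7431] o=[-0.1305, -0.6681, 0.3742] → [-0.2270, 0.1282, -0.2183, 0.4211, -0.5200, -0.7431]
J5: z=[0.8352, -0.0973, 0.5413] o=[-0.1941, -0.8209, 0.4450] → [0.0047, -0.2033, -0.0438, 0.8352, -0.0973, 0.5413]
J6: z=[-0.2321, 0.8299, 0.5073] o=[-0.5582, -1.2219, 0.9344] → [-0.5063, -0.0105, -0.2146, -0.2321, 0.8299, 0.5073]
V = J·q̇ = [-0.0985, -0.1152, -0.1354, -0.1391, 0.5160, 0.7398]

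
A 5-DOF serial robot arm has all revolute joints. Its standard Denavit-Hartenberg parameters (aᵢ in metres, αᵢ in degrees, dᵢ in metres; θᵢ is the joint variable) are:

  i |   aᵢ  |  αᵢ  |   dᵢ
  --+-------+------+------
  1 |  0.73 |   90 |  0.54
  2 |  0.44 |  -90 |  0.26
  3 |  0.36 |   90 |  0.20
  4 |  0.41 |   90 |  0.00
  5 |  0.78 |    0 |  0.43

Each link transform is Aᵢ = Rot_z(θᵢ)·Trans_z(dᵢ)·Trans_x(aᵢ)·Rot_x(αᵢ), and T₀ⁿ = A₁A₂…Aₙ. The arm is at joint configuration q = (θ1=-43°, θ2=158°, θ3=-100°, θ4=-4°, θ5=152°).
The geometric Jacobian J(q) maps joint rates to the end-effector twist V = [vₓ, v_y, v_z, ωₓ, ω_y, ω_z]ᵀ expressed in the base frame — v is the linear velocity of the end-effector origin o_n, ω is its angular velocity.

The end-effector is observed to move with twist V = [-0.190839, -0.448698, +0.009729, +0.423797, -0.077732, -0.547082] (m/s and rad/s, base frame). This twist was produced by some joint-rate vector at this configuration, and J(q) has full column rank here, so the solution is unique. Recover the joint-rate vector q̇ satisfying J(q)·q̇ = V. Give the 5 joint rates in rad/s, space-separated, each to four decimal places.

o_n = [0.3747, -0.6880, 0.7606]
J₁: ẑ×o_n = [0.6880, 0.3747, -0.0000], ω = ẑ
J2: z=[-0.6820, -0.7314, 0.0000] o=[0.5339, -0.4979, 0.5400] → [-0.1613, 0.1505, 0.0133, -0.6820, -0.7314, 0.0000]
J3: z=[-0.2740, 0.2555, -0.9272] o=[0.0582, -0.4098, 0.7048] → [-0.2437, -0.2782, -0.0046, -0.2740, 0.2555, -0.9272]
J4: z=[0.7862, -0.4957, -0.3689] o=[-0.1960, -0.6575, 0.4960] → [-0.1424, -0.4186, 0.2589, 0.7862, -0.4957, -0.3689]
J5: z=[0.3119, -0.1970, 0.9295] o=[-0.4147, -1.0043, 0.4959] → [-0.3461, 0.6511, 0.2542, 0.3119, -0.1970, 0.9295]
q̇ = J⁺·V = [-0.5630, -0.1950, -0.4480, 0.3320, -0.2980]

-0.5630 -0.1950 -0.4480 0.3320 -0.2980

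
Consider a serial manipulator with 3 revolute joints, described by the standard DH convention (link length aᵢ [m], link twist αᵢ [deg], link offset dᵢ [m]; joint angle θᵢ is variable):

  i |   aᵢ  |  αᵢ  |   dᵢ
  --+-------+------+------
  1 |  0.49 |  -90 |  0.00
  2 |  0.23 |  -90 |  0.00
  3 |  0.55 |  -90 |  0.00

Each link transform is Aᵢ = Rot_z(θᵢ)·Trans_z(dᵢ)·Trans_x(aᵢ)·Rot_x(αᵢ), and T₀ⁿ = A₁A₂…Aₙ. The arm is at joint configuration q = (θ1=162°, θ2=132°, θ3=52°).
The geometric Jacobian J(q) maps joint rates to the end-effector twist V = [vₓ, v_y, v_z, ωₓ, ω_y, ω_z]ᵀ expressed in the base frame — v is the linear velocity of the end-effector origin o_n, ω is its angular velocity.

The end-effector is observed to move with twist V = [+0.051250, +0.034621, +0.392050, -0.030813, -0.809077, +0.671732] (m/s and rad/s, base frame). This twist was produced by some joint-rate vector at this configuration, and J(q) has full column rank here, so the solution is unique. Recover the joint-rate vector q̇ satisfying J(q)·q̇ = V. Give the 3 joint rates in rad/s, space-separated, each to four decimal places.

o_n = [0.0298, 0.4460, -0.4226]
J₁: ẑ×o_n = [-0.4460, 0.0298, 0.0000], ω = ẑ
J2: z=[-0.3090, -0.9511, 0.0000] o=[-0.4660, 0.1514, 0.0000] → [0.4019, -0.1306, 0.3805, -0.3090, -0.9511, 0.0000]
J3: z=[0.7068, -0.2296, 0.6691] o=[-0.3197, 0.1039, -0.1709] → [-0.1712, 0.4117, 0.3221, 0.7068, -0.2296, 0.6691]
q̇ = J⁺·V = [0.4730, 0.7790, 0.2970]

0.4730 0.7790 0.2970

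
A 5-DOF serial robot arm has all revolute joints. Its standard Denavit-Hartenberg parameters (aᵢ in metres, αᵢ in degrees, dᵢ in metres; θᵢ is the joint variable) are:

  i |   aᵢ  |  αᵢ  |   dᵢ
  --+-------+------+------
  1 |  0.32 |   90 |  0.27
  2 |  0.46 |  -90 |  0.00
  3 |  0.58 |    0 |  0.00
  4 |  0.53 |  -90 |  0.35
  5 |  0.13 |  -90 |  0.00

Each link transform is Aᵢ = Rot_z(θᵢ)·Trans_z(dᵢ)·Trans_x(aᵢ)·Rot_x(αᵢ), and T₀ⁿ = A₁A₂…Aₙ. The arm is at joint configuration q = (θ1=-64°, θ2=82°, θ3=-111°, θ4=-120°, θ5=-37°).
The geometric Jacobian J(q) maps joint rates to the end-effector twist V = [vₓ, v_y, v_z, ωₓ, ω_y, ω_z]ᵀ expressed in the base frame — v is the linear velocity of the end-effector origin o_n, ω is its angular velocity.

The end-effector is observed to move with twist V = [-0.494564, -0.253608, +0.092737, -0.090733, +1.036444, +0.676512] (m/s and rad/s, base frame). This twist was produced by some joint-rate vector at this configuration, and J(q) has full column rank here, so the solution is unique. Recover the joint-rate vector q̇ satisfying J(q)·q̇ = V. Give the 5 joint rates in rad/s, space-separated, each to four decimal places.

o_n = [-0.0985, 0.0905, 0.1843]
J₁: ẑ×o_n = [-0.0905, -0.0985, 0.0000], ω = ẑ
J2: z=[-0.8988, -0.4384, 0.0000] o=[0.1403, -0.2876, 0.2700] → [0.0376, -0.0770, -0.4445, -0.8988, -0.4384, 0.0000]
J3: z=[-0.4341, 0.8900, 0.1392] o=[0.1683, -0.3452, 0.7255] → [-0.5423, -0.2721, 0.0484, -0.4341, 0.8900, 0.1392]
J4: z=[-0.4341, 0.8900, 0.1392] o=[-0.3310, -0.5565, 0.5197] → [-0.3886, -0.1132, -0.4878, -0.4341, 0.8900, 0.1392]
J5: z=[-0.6130, -0.1787, -0.7696] o=[-0.1331, -0.0227, 0.2381] → [0.0967, -0.0596, -0.0632, -0.6130, -0.1787, -0.7696]
q̇ = J⁺·V = [0.9630, -0.7120, 0.4850, 0.4370, 0.5390]

0.9630 -0.7120 0.4850 0.4370 0.5390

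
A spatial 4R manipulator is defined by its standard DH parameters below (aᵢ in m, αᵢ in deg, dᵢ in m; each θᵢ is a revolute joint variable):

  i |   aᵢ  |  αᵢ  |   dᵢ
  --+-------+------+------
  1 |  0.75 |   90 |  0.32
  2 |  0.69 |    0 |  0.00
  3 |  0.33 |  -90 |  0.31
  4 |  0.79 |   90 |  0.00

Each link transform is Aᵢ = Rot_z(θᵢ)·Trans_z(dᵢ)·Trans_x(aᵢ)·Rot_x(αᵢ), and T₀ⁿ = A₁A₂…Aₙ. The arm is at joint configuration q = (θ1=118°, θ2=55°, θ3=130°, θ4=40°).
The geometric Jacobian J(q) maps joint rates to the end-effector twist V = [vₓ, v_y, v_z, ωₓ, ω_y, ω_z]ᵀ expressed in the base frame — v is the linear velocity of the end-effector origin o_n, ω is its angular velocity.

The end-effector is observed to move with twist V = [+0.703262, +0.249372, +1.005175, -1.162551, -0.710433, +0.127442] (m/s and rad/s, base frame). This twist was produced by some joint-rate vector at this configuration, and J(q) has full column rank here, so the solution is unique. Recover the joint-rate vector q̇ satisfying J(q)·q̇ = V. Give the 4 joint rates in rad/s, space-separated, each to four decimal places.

-0.8040 -0.5570 -0.8030 -0.9350

o_n = [-0.2752, 0.0962, 0.8037]
J₁: ẑ×o_n = [-0.0962, -0.2752, 0.0000], ω = ẑ
J2: z=[0.8829, 0.4695, 0.0000] o=[-0.3521, 0.6622, 0.3200] → [0.2271, -0.4271, -0.5358, 0.8829, 0.4695, 0.0000]
J3: z=[0.8829, 0.4695, 0.0000] o=[-0.5379, 1.0117, 0.8852] → [-0.0383, 0.0720, -0.9316, 0.8829, 0.4695, 0.0000]
J4: z=[-0.0409, 0.0770, -0.9962] o=[-0.1099, 0.8669, 0.8565] → [-0.7718, 0.1625, 0.0443, -0.0409, 0.0770, -0.9962]
q̇ = J⁺·V = [-0.8040, -0.5570, -0.8030, -0.9350]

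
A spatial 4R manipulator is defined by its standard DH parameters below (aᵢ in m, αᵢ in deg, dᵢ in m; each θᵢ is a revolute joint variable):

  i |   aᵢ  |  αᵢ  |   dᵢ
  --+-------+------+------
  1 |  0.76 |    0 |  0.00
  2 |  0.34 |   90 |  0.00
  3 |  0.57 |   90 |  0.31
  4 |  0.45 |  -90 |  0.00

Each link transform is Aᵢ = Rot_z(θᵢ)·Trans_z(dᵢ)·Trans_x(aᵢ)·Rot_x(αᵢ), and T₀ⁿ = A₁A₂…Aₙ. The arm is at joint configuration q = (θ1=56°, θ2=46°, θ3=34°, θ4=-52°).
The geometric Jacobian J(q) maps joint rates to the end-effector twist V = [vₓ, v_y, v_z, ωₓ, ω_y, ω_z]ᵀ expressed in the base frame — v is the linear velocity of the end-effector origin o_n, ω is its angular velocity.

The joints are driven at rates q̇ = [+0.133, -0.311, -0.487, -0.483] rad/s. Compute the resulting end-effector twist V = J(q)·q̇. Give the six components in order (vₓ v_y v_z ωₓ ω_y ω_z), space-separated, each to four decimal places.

-0.0533 0.1618 -0.4378 -0.4202 -0.3654 0.2224

o_n = [0.1647, 1.6403, 0.4737]
J₁: ẑ×o_n = [-1.6403, 0.1647, 0.0000], ω = ẑ
J2: z=[0.0000, 0.0000, 1.0000] o=[0.4250, 0.6301, 0.0000] → [-1.0102, -0.2603, 0.0000, 0.0000, 0.0000, 1.0000]
J3: z=[0.9781, 0.2079, 0.0000] o=[0.3543, 0.9626, 0.0000] → [0.0985, -0.4633, 0.7022, 0.9781, 0.2079, 0.0000]
J4: z=[-0.1163, 0.5470, -0.8290] o=[0.5593, 1.4893, 0.3187] → [0.2099, 0.3452, 0.1983, -0.1163, 0.5470, -0.8290]
V = J·q̇ = [-0.0533, 0.1618, -0.4378, -0.4202, -0.3654, 0.2224]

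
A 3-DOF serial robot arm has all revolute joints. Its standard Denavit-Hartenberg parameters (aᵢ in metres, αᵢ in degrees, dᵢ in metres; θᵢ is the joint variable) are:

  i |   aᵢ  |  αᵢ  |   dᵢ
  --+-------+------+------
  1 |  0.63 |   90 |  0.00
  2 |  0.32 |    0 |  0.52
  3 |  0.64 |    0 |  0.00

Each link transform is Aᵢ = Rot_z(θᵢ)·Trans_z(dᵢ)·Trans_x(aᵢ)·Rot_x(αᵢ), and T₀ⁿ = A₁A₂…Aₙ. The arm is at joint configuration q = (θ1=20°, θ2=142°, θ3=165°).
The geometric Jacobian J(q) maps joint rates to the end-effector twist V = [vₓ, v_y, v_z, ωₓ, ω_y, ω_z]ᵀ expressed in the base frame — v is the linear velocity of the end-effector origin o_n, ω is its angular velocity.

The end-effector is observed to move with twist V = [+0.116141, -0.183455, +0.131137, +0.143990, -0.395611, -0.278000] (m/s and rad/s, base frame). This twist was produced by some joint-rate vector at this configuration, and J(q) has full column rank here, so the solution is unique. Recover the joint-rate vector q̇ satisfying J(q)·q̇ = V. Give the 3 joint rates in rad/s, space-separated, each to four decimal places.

o_n = [0.8948, -0.2277, -0.3141]
J₁: ẑ×o_n = [0.2277, 0.8948, -0.0000], ω = ẑ
J2: z=[0.3420, -0.9397, 0.0000] o=[0.5920, 0.2155, 0.0000] → [0.2952, 0.1074, 0.1330, 0.3420, -0.9397, 0.0000]
J3: z=[0.3420, -0.9397, 0.0000] o=[0.5329, -0.3594, 0.1970] → [0.4803, 0.1748, 0.3852, 0.3420, -0.9397, 0.0000]
q̇ = J⁺·V = [-0.2780, 0.1230, 0.2980]

-0.2780 0.1230 0.2980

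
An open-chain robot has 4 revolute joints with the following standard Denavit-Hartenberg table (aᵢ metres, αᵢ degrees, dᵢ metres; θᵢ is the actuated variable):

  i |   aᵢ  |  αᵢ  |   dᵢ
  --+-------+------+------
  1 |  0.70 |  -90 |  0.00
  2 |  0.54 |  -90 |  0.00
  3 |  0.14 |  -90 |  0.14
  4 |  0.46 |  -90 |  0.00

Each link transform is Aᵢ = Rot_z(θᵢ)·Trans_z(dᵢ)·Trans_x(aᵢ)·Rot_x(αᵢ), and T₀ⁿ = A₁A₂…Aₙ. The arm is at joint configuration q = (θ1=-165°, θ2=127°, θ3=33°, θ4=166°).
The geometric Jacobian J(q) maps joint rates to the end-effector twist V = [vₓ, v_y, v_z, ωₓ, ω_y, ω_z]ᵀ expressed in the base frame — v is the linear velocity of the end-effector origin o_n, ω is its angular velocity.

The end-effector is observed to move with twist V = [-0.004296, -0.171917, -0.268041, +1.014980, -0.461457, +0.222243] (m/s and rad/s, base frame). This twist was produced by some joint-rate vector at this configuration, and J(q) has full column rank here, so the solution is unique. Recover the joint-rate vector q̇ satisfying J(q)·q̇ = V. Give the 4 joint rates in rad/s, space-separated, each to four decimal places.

-0.0310 0.2220 0.8400 -0.5800

o_n = [-0.4463, -0.2923, -0.2088]
J₁: ẑ×o_n = [0.2923, -0.4463, 0.0000], ω = ẑ
J2: z=[0.2588, -0.9659, 0.0000] o=[-0.6761, -0.1812, 0.0000] → [0.2017, 0.0540, 0.1933, 0.2588, -0.9659, 0.0000]
J3: z=[0.7714, 0.2067, 0.6018] o=[-0.3622, -0.0971, -0.4313] → [0.1635, -0.2222, -0.1332, 0.7714, 0.2067, 0.6018]
J4: z=[-0.5337, 0.7253, 0.4350] o=[-0.2057, 0.0238, -0.4408] → [0.3057, 0.0192, 0.3431, -0.5337, 0.7253, 0.4350]
q̇ = J⁺·V = [-0.0310, 0.2220, 0.8400, -0.5800]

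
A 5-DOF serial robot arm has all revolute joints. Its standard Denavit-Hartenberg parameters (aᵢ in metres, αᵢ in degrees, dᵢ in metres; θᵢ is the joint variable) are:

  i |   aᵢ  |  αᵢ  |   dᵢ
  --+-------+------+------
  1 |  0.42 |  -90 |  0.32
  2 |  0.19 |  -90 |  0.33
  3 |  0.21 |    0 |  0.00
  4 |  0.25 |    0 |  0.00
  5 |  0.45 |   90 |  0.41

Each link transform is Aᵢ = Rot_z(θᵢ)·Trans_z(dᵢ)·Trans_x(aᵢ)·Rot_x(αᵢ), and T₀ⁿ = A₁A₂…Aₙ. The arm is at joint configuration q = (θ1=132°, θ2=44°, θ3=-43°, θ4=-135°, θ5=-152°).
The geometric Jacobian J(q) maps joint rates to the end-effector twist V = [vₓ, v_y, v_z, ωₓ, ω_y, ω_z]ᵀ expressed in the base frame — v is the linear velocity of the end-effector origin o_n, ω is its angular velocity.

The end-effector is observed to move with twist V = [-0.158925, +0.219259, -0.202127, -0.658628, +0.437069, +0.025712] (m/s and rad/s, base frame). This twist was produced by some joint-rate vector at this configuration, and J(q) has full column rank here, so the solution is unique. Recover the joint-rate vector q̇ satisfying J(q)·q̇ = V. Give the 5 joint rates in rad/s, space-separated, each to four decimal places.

o_n = [-0.5141, 0.1870, -0.3108]
J₁: ẑ×o_n = [-0.1870, -0.5141, 0.0000], ω = ẑ
J2: z=[-0.7431, -0.6691, 0.0000] o=[-0.2810, 0.3121, 0.3200] → [0.4221, -0.4687, -0.0630, -0.7431, -0.6691, 0.0000]
J3: z=[0.4648, -0.5162, -0.7193] o=[-0.6177, 0.1929, 0.1880] → [0.2532, 0.1573, 0.0507, 0.4648, -0.5162, -0.7193]
J4: z=[0.4648, -0.5162, -0.7193] o=[-0.7981, 0.1791, 0.0813] → [0.2080, -0.0220, 0.1502, 0.4648, -0.5162, -0.7193]
J5: z=[0.4648, -0.5162, -0.7193] o=[-0.6843, 0.0397, 0.2549] → [0.3979, 0.1405, 0.1563, 0.4648, -0.5162, -0.7193]
q̇ = J⁺·V = [-0.7670, 0.1970, 0.1900, -0.4240, -0.8680]

-0.7670 0.1970 0.1900 -0.4240 -0.8680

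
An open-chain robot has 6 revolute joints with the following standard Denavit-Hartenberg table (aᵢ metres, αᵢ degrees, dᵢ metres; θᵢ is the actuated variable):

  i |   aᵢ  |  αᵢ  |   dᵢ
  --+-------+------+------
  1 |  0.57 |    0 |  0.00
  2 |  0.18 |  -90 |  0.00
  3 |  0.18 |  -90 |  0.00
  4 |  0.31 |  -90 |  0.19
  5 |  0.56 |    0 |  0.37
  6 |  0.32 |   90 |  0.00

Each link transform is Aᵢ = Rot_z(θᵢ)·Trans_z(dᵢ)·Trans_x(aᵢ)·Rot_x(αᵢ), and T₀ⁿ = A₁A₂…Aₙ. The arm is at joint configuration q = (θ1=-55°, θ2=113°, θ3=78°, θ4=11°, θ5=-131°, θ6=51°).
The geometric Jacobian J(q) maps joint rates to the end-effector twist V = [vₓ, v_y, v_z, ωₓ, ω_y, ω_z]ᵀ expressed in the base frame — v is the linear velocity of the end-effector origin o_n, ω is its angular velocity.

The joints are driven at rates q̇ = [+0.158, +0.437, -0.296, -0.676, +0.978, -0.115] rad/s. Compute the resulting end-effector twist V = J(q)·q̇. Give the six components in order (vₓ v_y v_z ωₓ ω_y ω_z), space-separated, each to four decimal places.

o_n = [0.2610, -1.2572, -0.2982]
J₁: ẑ×o_n = [1.2572, 0.2610, -0.0000], ω = ẑ
J2: z=[0.0000, 0.0000, 1.0000] o=[0.3269, -0.4669, 0.0000] → [0.7903, -0.0659, 0.0000, 0.0000, 0.0000, 1.0000]
J3: z=[-0.8480, 0.5299, 0.0000] o=[0.4223, -0.3143, 0.0000] → [-0.1580, -0.2528, 0.8851, -0.8480, 0.5299, 0.0000]
J4: z=[-0.5183, -0.8295, -0.2079] o=[0.4422, -0.2825, -0.1761] → [-0.1014, -0.0256, 0.3549, -0.5183, -0.8295, -0.2079]
J5: z=[0.8114, -0.5538, 0.1866] o=[0.4274, -0.4178, -0.5132] → [0.0375, -0.2056, -0.7732, 0.8114, -0.5538, 0.1866]
J6: z=[0.8114, -0.5538, 0.1866] o=[0.4093, -0.9998, -0.1793] → [0.1139, 0.0688, -0.2910, 0.8114, -0.5538, 0.1866]
V = J·q̇ = [0.6829, -0.1044, -1.2247, 1.3017, -0.0741, 0.8966]

0.6829 -0.1044 -1.2247 1.3017 -0.0741 0.8966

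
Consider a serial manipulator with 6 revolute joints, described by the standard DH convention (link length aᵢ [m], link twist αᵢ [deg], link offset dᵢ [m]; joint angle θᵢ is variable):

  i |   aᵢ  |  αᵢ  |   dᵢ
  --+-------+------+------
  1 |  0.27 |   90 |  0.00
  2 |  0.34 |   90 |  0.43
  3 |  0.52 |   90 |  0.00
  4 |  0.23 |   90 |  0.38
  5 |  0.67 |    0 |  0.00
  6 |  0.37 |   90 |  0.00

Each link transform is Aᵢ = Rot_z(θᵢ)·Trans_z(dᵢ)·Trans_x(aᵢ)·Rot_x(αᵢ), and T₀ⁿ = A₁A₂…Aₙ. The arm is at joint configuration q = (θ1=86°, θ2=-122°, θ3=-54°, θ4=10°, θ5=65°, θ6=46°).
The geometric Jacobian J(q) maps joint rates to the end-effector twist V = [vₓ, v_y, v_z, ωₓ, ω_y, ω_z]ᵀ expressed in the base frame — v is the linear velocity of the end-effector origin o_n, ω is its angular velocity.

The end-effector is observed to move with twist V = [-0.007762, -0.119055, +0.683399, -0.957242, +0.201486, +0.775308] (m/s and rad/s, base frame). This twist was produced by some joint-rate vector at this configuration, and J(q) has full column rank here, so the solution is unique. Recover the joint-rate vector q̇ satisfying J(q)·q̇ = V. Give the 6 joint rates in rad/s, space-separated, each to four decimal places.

o_n = [-1.0518, 0.4008, 0.2150]
J₁: ẑ×o_n = [-0.4008, -1.0518, 0.0000], ω = ẑ
J2: z=[0.9976, -0.0698, 0.0000] o=[0.0188, 0.2693, 0.0000] → [-0.0150, -0.2145, 0.0564, 0.9976, -0.0698, 0.0000]
J3: z=[-0.0592, -0.8460, 0.5299] o=[0.4352, 0.0596, -0.2883] → [-0.6066, -0.7582, -1.2782, -0.0592, -0.8460, 0.5299]
J4: z=[-0.5564, 0.4687, 0.6861] o=[0.0043, -0.0726, -0.5475] → [0.0326, -0.3003, 0.2315, -0.5564, 0.4687, 0.6861]
J5: z=[-0.0857, 0.7890, -0.6084] o=[-0.3973, 0.0141, -0.3786] → [0.7035, 0.4491, 0.4833, -0.0857, 0.7890, -0.6084]
J6: z=[-0.0857, 0.7890, -0.6084] o=[-0.9692, 0.1862, -0.0749] → [0.3593, 0.0751, 0.0468, -0.0857, 0.7890, -0.6084]
q̇ = J⁺·V = [0.6850, -0.9460, -0.4530, 0.1330, 0.3330, -0.7260]

0.6850 -0.9460 -0.4530 0.1330 0.3330 -0.7260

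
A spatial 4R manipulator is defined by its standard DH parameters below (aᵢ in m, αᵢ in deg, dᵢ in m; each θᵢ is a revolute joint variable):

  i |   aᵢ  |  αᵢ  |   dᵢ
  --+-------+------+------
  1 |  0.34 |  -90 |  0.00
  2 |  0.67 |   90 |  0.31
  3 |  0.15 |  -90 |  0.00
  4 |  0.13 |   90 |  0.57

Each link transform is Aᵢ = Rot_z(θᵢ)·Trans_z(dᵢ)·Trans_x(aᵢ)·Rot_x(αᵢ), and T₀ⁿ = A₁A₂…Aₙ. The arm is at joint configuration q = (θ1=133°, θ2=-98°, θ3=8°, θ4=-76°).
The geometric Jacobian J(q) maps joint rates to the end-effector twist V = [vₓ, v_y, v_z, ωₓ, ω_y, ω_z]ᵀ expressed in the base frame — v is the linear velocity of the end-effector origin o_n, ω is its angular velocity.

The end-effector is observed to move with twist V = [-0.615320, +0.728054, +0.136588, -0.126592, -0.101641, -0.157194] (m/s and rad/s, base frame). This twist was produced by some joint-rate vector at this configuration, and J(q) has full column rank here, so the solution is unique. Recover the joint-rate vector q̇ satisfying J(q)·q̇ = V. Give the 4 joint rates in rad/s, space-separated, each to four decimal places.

-0.2730 0.9660 -0.0280 -0.8120

o_n = [-0.7316, -0.5347, 0.7453]
J₁: ẑ×o_n = [0.5347, -0.7316, 0.0000], ω = ẑ
J2: z=[-0.7314, -0.6820, 0.0000] o=[-0.2319, 0.2487, 0.0000] → [-0.5083, 0.5451, 0.2321, -0.7314, -0.6820, 0.0000]
J3: z=[0.6754, -0.7242, -0.1392] o=[-0.3950, -0.0310, 0.6635] → [-0.1294, -0.0084, -0.5840, 0.6754, -0.7242, -0.1392]
J4: z=[-0.7374, -0.6612, -0.1378] o=[-0.3962, -0.0603, 0.8106] → [-0.0222, -0.0019, 0.1281, -0.7374, -0.6612, -0.1378]
q̇ = J⁺·V = [-0.2730, 0.9660, -0.0280, -0.8120]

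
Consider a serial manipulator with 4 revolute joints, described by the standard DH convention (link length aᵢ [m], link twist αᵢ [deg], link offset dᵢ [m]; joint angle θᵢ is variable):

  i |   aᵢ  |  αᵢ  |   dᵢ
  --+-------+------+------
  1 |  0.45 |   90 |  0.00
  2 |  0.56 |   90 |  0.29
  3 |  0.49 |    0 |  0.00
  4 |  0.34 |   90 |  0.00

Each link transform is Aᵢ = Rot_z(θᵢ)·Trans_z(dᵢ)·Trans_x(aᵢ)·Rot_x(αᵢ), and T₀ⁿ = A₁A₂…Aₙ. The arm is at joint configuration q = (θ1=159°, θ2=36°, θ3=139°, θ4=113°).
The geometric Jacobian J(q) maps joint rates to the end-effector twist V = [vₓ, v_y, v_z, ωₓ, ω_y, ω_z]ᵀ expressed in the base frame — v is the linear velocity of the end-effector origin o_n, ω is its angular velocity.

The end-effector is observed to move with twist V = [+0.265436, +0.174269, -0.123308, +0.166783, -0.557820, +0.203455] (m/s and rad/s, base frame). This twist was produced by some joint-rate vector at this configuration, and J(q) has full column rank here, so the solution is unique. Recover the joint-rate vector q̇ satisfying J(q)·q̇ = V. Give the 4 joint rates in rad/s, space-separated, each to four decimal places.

-0.2860 -0.4610 -0.1240 -0.4810

o_n = [-0.3812, 0.4549, 0.0500]
J₁: ẑ×o_n = [-0.4549, -0.3812, 0.0000], ω = ẑ
J2: z=[0.3584, 0.9336, 0.0000] o=[-0.4201, 0.1613, 0.0000] → [0.0467, -0.0179, 0.0689, 0.3584, 0.9336, 0.0000]
J3: z=[-0.5487, 0.2106, -0.8090] o=[-0.7391, 0.5944, 0.3292] → [-0.1716, -0.4428, 0.0011, -0.5487, 0.2106, -0.8090]
J4: z=[-0.5487, 0.2106, -0.8090] o=[-0.3446, 0.7873, 0.1118] → [-0.2819, -0.0043, 0.1901, -0.5487, 0.2106, -0.8090]
q̇ = J⁺·V = [-0.2860, -0.4610, -0.1240, -0.4810]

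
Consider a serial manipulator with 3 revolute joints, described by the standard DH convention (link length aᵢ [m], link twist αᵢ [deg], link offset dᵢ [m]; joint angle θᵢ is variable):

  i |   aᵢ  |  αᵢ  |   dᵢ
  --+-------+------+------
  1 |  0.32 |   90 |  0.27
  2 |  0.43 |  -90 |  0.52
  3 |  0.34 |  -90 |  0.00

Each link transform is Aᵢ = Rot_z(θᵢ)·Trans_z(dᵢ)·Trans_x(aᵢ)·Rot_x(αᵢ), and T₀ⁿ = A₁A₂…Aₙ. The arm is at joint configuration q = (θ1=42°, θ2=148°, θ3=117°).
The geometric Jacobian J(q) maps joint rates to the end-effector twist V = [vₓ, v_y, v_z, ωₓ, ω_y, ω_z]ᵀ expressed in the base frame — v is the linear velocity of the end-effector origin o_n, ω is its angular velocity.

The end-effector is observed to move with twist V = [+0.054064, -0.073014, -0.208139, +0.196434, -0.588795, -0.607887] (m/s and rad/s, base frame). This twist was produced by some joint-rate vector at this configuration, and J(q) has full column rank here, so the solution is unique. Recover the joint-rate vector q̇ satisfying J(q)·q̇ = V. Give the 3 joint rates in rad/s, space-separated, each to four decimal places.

-0.2110 0.5690 0.4680

o_n = [0.2093, -0.1036, 0.4161]
J₁: ẑ×o_n = [0.1036, 0.2093, -0.0000], ω = ẑ
J2: z=[0.6691, -0.7431, 0.0000] o=[0.2378, 0.2141, 0.2700] → [-0.1086, -0.0977, -0.2338, 0.6691, -0.7431, 0.0000]
J3: z=[-0.3938, -0.3546, -0.8480] o=[0.3148, -0.4163, 0.4979] → [0.2942, 0.0572, -0.1605, -0.3938, -0.3546, -0.8480]
q̇ = J⁺·V = [-0.2110, 0.5690, 0.4680]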